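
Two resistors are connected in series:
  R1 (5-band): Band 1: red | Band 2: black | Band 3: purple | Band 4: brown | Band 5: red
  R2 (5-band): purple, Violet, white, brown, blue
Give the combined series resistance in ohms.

R1: red, black, violet → 207; brown ×10 → 2070 Ω.
R2: violet, violet, white → 779; brown ×10 → 7790 Ω.
Series: 2070 + 7790 = 9860 Ω.

9860 Ω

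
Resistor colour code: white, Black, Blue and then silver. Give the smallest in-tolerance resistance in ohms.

81000000 Ω

White → 9 (first significant figure)
Black → 0 (second significant figure)
Blue → ×10^6 multiplier
Silver → ±10% tolerance
90 × 1000000 = 90000000 Ω
Smallest = 90000000 × (1 − 10/100) = 81000000 Ω.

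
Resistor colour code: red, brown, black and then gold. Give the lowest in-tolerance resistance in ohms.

Red → 2 (first significant figure)
Brown → 1 (second significant figure)
Black → ×1 multiplier
Gold → ±5% tolerance
21 × 1 = 21 Ω
Lowest = 21 × (1 − 5/100) = 19.95 Ω.

19.95 Ω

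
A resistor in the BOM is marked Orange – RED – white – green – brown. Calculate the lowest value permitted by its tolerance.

Orange → 3 (first significant figure)
Red → 2 (second significant figure)
White → 9 (third significant figure)
Green → ×10^5 multiplier
Brown → ±1% tolerance
329 × 100000 = 32900000 Ω
Lowest = 32900000 × (1 − 1/100) = 32571000 Ω.

32571000 Ω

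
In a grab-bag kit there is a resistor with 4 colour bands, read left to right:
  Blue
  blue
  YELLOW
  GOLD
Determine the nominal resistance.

Blue → 6 (first significant figure)
Blue → 6 (second significant figure)
Yellow → ×10^4 multiplier
66 × 10000 = 660000 Ω

660000 Ω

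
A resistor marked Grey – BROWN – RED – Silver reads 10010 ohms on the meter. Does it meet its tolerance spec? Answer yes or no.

no

Grey → 8 (first significant figure)
Brown → 1 (second significant figure)
Red → ×10^2 multiplier
Silver → ±10% tolerance
81 × 100 = 8100 Ω
Allowed range: 7290 Ω to 8910 Ω.
10010 ohms lies outside that range.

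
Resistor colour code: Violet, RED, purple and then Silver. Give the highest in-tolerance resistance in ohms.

Violet → 7 (first significant figure)
Red → 2 (second significant figure)
Violet → ×10^7 multiplier
Silver → ±10% tolerance
72 × 10000000 = 720000000 Ω
Highest = 720000000 × (1 + 10/100) = 792000000 Ω.

792000000 Ω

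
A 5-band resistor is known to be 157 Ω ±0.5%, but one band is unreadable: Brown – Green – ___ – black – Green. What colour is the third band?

violet

157 Ω = 157 × 10^0.
The third band gives digit 7 of the significand, and 7 is violet.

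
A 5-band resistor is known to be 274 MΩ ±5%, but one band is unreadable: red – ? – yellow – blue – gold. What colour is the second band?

violet

274000000 Ω = 274 × 10^6.
The second band gives digit 7 of the significand, and 7 is violet.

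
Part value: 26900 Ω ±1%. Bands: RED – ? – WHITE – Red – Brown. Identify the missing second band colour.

blue

26900 Ω = 269 × 10^2.
The second band gives digit 6 of the significand, and 6 is blue.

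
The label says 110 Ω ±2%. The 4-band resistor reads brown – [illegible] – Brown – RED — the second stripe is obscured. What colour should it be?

brown

110 Ω = 11 × 10^1.
The second band gives digit 1 of the significand, and 1 is brown.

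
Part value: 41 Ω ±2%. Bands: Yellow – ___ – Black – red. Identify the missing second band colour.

brown

41 Ω = 41 × 10^0.
The second band gives digit 1 of the significand, and 1 is brown.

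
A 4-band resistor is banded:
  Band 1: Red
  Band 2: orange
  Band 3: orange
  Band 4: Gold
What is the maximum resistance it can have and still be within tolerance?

Red → 2 (first significant figure)
Orange → 3 (second significant figure)
Orange → ×10^3 multiplier
Gold → ±5% tolerance
23 × 1000 = 23000 Ω
Maximum = 23000 × (1 + 5/100) = 24150 Ω.

24150 Ω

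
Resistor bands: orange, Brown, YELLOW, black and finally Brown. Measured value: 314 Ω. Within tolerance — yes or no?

yes

Orange → 3 (first significant figure)
Brown → 1 (second significant figure)
Yellow → 4 (third significant figure)
Black → ×1 multiplier
Brown → ±1% tolerance
314 × 1 = 314 Ω
Allowed range: 310.86 Ω to 317.14 Ω.
314 Ω lies inside that range.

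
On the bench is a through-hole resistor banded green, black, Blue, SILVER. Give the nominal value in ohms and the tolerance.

Green → 5 (first significant figure)
Black → 0 (second significant figure)
Blue → ×10^6 multiplier
Silver → ±10% tolerance
50 × 1000000 = 50000000 Ω

50000000 Ω ±10%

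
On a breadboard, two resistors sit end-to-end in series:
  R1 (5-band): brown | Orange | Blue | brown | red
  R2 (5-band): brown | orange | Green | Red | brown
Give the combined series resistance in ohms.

R1: brown, orange, blue → 136; brown ×10 → 1360 Ω.
R2: brown, orange, green → 135; red ×10^2 → 13500 Ω.
Series: 1360 + 13500 = 14860 Ω.

14860 Ω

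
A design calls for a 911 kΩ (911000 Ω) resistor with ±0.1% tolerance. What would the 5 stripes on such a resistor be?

white, brown, brown, orange, violet

911000 Ω = 911 × 10^3.
9 → white
1 → brown
1 → brown
Multiplier 10^3 → orange.
±0.1% tolerance → violet.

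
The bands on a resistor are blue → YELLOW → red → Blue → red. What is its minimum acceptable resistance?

Blue → 6 (first significant figure)
Yellow → 4 (second significant figure)
Red → 2 (third significant figure)
Blue → ×10^6 multiplier
Red → ±2% tolerance
642 × 1000000 = 642000000 Ω
Minimum = 642000000 × (1 − 2/100) = 629160000 Ω.

629160000 Ω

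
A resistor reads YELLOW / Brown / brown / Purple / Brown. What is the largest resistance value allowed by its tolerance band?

Yellow → 4 (first significant figure)
Brown → 1 (second significant figure)
Brown → 1 (third significant figure)
Violet → ×10^7 multiplier
Brown → ±1% tolerance
411 × 10000000 = 4110000000 Ω
Largest = 4110000000 × (1 + 1/100) = 4151100000 Ω.

4151100000 Ω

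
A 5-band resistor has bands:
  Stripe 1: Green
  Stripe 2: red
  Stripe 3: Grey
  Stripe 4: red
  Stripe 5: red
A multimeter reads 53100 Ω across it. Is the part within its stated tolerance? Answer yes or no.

yes

Green → 5 (first significant figure)
Red → 2 (second significant figure)
Grey → 8 (third significant figure)
Red → ×10^2 multiplier
Red → ±2% tolerance
528 × 100 = 52800 Ω
Allowed range: 51744 Ω to 53856 Ω.
53100 Ω lies inside that range.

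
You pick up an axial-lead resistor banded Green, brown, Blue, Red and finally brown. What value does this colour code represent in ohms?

Green → 5 (first significant figure)
Brown → 1 (second significant figure)
Blue → 6 (third significant figure)
Red → ×10^2 multiplier
516 × 100 = 51600 Ω

51600 Ω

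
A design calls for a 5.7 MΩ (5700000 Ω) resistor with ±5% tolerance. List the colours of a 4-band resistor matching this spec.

green, violet, green, gold

5700000 Ω = 57 × 10^5.
5 → green
7 → violet
Multiplier 10^5 → green.
±5% tolerance → gold.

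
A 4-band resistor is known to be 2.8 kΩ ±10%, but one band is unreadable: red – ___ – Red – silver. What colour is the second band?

2800 Ω = 28 × 10^2.
The second band gives digit 8 of the significand, and 8 is grey.

grey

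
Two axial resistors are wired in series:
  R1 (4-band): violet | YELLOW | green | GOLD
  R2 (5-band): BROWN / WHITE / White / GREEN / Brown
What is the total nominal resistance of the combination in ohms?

27300000 Ω

R1: violet, yellow → 74; green ×10^5 → 7400000 Ω.
R2: brown, white, white → 199; green ×10^5 → 19900000 Ω.
Series: 7400000 + 19900000 = 27300000 Ω.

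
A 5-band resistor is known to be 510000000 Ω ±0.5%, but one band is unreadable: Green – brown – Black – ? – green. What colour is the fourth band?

blue

510000000 Ω = 510 × 10^6.
The fourth band is the multiplier, 10^6, which is blue.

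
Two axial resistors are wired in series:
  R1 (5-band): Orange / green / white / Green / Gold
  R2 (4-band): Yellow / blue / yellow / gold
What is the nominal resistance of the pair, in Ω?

R1: orange, green, white → 359; green ×10^5 → 35900000 Ω.
R2: yellow, blue → 46; yellow ×10^4 → 460000 Ω.
Series: 35900000 + 460000 = 36360000 Ω.

36360000 Ω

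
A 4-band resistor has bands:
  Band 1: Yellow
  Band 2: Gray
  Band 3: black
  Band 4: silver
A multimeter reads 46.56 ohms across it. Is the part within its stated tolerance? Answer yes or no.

yes

Yellow → 4 (first significant figure)
Grey → 8 (second significant figure)
Black → ×1 multiplier
Silver → ±10% tolerance
48 × 1 = 48 Ω
Allowed range: 43.2 Ω to 52.8 Ω.
46.56 ohms lies inside that range.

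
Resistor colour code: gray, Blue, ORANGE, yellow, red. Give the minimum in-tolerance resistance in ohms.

8457400 Ω

Grey → 8 (first significant figure)
Blue → 6 (second significant figure)
Orange → 3 (third significant figure)
Yellow → ×10^4 multiplier
Red → ±2% tolerance
863 × 10000 = 8630000 Ω
Minimum = 8630000 × (1 − 2/100) = 8457400 Ω.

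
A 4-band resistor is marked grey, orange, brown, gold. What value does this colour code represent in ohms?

Grey → 8 (first significant figure)
Orange → 3 (second significant figure)
Brown → ×10 multiplier
83 × 10 = 830 Ω

830 Ω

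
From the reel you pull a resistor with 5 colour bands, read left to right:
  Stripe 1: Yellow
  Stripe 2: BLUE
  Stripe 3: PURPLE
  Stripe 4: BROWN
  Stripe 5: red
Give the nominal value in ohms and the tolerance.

4670 Ω ±2%

Yellow → 4 (first significant figure)
Blue → 6 (second significant figure)
Violet → 7 (third significant figure)
Brown → ×10 multiplier
Red → ±2% tolerance
467 × 10 = 4670 Ω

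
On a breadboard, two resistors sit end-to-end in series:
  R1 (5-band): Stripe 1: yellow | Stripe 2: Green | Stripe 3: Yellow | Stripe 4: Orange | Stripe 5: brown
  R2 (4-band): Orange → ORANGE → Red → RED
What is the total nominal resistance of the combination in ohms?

R1: yellow, green, yellow → 454; orange ×10^3 → 454000 Ω.
R2: orange, orange → 33; red ×10^2 → 3300 Ω.
Series: 454000 + 3300 = 457300 Ω.

457300 Ω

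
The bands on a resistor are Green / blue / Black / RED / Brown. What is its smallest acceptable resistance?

Green → 5 (first significant figure)
Blue → 6 (second significant figure)
Black → 0 (third significant figure)
Red → ×10^2 multiplier
Brown → ±1% tolerance
560 × 100 = 56000 Ω
Smallest = 56000 × (1 − 1/100) = 55440 Ω.

55440 Ω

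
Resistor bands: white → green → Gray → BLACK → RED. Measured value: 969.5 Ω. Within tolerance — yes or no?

yes

White → 9 (first significant figure)
Green → 5 (second significant figure)
Grey → 8 (third significant figure)
Black → ×1 multiplier
Red → ±2% tolerance
958 × 1 = 958 Ω
Allowed range: 938.84 Ω to 977.16 Ω.
969.5 Ω lies inside that range.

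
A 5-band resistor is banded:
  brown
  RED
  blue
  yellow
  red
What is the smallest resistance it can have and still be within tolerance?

1234800 Ω

Brown → 1 (first significant figure)
Red → 2 (second significant figure)
Blue → 6 (third significant figure)
Yellow → ×10^4 multiplier
Red → ±2% tolerance
126 × 10000 = 1260000 Ω
Smallest = 1260000 × (1 − 2/100) = 1234800 Ω.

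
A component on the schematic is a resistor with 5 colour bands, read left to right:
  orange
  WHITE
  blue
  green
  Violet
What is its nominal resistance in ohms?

Orange → 3 (first significant figure)
White → 9 (second significant figure)
Blue → 6 (third significant figure)
Green → ×10^5 multiplier
396 × 100000 = 39600000 Ω

39600000 Ω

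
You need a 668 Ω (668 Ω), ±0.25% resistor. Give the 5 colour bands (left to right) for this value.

668 Ω = 668 × 10^0.
6 → blue
6 → blue
8 → grey
Multiplier 10^0 → black.
±0.25% tolerance → blue.

blue, blue, grey, black, blue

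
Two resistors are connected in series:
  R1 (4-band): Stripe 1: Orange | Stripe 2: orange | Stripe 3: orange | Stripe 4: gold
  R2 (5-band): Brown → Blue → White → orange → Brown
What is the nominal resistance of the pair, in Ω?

R1: orange, orange → 33; orange ×10^3 → 33000 Ω.
R2: brown, blue, white → 169; orange ×10^3 → 169000 Ω.
Series: 33000 + 169000 = 202000 Ω.

202000 Ω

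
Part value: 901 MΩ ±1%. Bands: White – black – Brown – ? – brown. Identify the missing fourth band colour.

blue

901000000 Ω = 901 × 10^6.
The fourth band is the multiplier, 10^6, which is blue.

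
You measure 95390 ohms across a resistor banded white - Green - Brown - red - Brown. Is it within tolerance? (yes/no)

White → 9 (first significant figure)
Green → 5 (second significant figure)
Brown → 1 (third significant figure)
Red → ×10^2 multiplier
Brown → ±1% tolerance
951 × 100 = 95100 Ω
Allowed range: 94149 Ω to 96051 Ω.
95390 ohms lies inside that range.

yes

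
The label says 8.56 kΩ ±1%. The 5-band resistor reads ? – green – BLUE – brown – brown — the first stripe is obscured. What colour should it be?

8560 Ω = 856 × 10^1.
The first band gives digit 8 of the significand, and 8 is grey.

grey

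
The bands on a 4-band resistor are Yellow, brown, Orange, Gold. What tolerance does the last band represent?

The last band, gold, is the tolerance band.
Gold corresponds to ±5%.

±5%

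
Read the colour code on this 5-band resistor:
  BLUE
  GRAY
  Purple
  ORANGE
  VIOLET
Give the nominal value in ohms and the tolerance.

687000 Ω ±0.1%

Blue → 6 (first significant figure)
Grey → 8 (second significant figure)
Violet → 7 (third significant figure)
Orange → ×10^3 multiplier
Violet → ±0.1% tolerance
687 × 1000 = 687000 Ω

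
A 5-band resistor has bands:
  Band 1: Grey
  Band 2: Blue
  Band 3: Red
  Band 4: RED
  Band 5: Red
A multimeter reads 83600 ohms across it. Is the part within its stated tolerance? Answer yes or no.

Grey → 8 (first significant figure)
Blue → 6 (second significant figure)
Red → 2 (third significant figure)
Red → ×10^2 multiplier
Red → ±2% tolerance
862 × 100 = 86200 Ω
Allowed range: 84476 Ω to 87924 Ω.
83600 ohms lies outside that range.

no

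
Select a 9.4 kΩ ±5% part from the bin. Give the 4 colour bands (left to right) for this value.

9400 Ω = 94 × 10^2.
9 → white
4 → yellow
Multiplier 10^2 → red.
±5% tolerance → gold.

white, yellow, red, gold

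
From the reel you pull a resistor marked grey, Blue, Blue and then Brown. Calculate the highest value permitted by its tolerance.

86860000 Ω

Grey → 8 (first significant figure)
Blue → 6 (second significant figure)
Blue → ×10^6 multiplier
Brown → ±1% tolerance
86 × 1000000 = 86000000 Ω
Highest = 86000000 × (1 + 1/100) = 86860000 Ω.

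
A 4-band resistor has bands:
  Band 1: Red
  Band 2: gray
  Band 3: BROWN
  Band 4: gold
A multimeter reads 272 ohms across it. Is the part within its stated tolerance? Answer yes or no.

yes

Red → 2 (first significant figure)
Grey → 8 (second significant figure)
Brown → ×10 multiplier
Gold → ±5% tolerance
28 × 10 = 280 Ω
Allowed range: 266 Ω to 294 Ω.
272 ohms lies inside that range.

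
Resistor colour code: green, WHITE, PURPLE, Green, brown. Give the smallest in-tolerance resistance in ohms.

59103000 Ω

Green → 5 (first significant figure)
White → 9 (second significant figure)
Violet → 7 (third significant figure)
Green → ×10^5 multiplier
Brown → ±1% tolerance
597 × 100000 = 59700000 Ω
Smallest = 59700000 × (1 − 1/100) = 59103000 Ω.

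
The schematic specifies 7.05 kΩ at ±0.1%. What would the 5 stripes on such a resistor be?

7050 Ω = 705 × 10^1.
7 → violet
0 → black
5 → green
Multiplier 10^1 → brown.
±0.1% tolerance → violet.

violet, black, green, brown, violet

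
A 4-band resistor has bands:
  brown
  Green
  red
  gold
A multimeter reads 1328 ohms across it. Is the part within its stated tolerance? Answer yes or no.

Brown → 1 (first significant figure)
Green → 5 (second significant figure)
Red → ×10^2 multiplier
Gold → ±5% tolerance
15 × 100 = 1500 Ω
Allowed range: 1425 Ω to 1575 Ω.
1328 ohms lies outside that range.

no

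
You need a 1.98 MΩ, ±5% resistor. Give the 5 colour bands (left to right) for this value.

1980000 Ω = 198 × 10^4.
1 → brown
9 → white
8 → grey
Multiplier 10^4 → yellow.
±5% tolerance → gold.

brown, white, grey, yellow, gold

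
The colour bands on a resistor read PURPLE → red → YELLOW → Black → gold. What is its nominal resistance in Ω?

Violet → 7 (first significant figure)
Red → 2 (second significant figure)
Yellow → 4 (third significant figure)
Black → ×1 multiplier
724 × 1 = 724 Ω

724 Ω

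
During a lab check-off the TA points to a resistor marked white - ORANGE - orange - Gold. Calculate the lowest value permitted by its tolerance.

88350 Ω

White → 9 (first significant figure)
Orange → 3 (second significant figure)
Orange → ×10^3 multiplier
Gold → ±5% tolerance
93 × 1000 = 93000 Ω
Lowest = 93000 × (1 − 5/100) = 88350 Ω.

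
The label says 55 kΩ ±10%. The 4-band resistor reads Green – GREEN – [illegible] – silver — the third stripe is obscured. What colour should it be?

55000 Ω = 55 × 10^3.
The third band is the multiplier, 10^3, which is orange.

orange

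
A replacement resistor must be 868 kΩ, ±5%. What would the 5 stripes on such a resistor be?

868000 Ω = 868 × 10^3.
8 → grey
6 → blue
8 → grey
Multiplier 10^3 → orange.
±5% tolerance → gold.

grey, blue, grey, orange, gold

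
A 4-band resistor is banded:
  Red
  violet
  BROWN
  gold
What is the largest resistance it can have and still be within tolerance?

Red → 2 (first significant figure)
Violet → 7 (second significant figure)
Brown → ×10 multiplier
Gold → ±5% tolerance
27 × 10 = 270 Ω
Largest = 270 × (1 + 5/100) = 283.5 Ω.

283.5 Ω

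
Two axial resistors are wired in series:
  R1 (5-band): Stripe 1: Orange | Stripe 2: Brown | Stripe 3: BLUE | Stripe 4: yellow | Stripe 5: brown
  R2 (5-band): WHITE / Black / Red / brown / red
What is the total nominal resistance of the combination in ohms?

3169020 Ω

R1: orange, brown, blue → 316; yellow ×10^4 → 3160000 Ω.
R2: white, black, red → 902; brown ×10 → 9020 Ω.
Series: 3160000 + 9020 = 3169020 Ω.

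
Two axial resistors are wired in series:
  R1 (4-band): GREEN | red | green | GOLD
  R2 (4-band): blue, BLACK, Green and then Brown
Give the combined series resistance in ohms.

11200000 Ω

R1: green, red → 52; green ×10^5 → 5200000 Ω.
R2: blue, black → 60; green ×10^5 → 6000000 Ω.
Series: 5200000 + 6000000 = 11200000 Ω.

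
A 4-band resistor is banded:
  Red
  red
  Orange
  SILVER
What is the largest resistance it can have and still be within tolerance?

Red → 2 (first significant figure)
Red → 2 (second significant figure)
Orange → ×10^3 multiplier
Silver → ±10% tolerance
22 × 1000 = 22000 Ω
Largest = 22000 × (1 + 10/100) = 24200 Ω.

24200 Ω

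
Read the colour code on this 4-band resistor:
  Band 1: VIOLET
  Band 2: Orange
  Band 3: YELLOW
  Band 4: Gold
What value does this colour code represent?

Violet → 7 (first significant figure)
Orange → 3 (second significant figure)
Yellow → ×10^4 multiplier
73 × 10000 = 730000 Ω

730000 Ω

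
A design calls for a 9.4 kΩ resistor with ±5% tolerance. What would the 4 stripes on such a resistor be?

9400 Ω = 94 × 10^2.
9 → white
4 → yellow
Multiplier 10^2 → red.
±5% tolerance → gold.

white, yellow, red, gold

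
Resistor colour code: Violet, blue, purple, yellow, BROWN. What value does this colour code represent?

Violet → 7 (first significant figure)
Blue → 6 (second significant figure)
Violet → 7 (third significant figure)
Yellow → ×10^4 multiplier
767 × 10000 = 7670000 Ω

7670000 Ω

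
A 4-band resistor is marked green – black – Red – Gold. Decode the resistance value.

Green → 5 (first significant figure)
Black → 0 (second significant figure)
Red → ×10^2 multiplier
50 × 100 = 5000 Ω

5000 Ω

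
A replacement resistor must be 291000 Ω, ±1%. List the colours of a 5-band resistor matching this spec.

291000 Ω = 291 × 10^3.
2 → red
9 → white
1 → brown
Multiplier 10^3 → orange.
±1% tolerance → brown.

red, white, brown, orange, brown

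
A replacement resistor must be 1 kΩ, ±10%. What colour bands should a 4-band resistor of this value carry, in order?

1000 Ω = 10 × 10^2.
1 → brown
0 → black
Multiplier 10^2 → red.
±10% tolerance → silver.

brown, black, red, silver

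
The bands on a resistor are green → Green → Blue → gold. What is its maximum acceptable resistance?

57750000 Ω

Green → 5 (first significant figure)
Green → 5 (second significant figure)
Blue → ×10^6 multiplier
Gold → ±5% tolerance
55 × 1000000 = 55000000 Ω
Maximum = 55000000 × (1 + 5/100) = 57750000 Ω.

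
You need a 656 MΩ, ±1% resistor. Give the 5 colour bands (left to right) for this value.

656000000 Ω = 656 × 10^6.
6 → blue
5 → green
6 → blue
Multiplier 10^6 → blue.
±1% tolerance → brown.

blue, green, blue, blue, brown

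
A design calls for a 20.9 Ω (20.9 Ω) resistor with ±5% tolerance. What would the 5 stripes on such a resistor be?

red, black, white, gold, gold

20.9 Ω = 209 × 10^-1.
2 → red
0 → black
9 → white
Multiplier 10^-1 → gold.
±5% tolerance → gold.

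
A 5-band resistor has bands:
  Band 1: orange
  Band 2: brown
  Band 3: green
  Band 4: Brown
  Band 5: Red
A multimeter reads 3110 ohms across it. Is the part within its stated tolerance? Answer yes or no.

yes

Orange → 3 (first significant figure)
Brown → 1 (second significant figure)
Green → 5 (third significant figure)
Brown → ×10 multiplier
Red → ±2% tolerance
315 × 10 = 3150 Ω
Allowed range: 3087 Ω to 3213 Ω.
3110 ohms lies inside that range.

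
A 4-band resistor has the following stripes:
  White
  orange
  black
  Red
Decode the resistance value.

93 Ω

White → 9 (first significant figure)
Orange → 3 (second significant figure)
Black → ×1 multiplier
93 × 1 = 93 Ω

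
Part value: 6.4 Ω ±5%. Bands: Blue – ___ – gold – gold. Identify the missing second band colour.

yellow

6.4 Ω = 64 × 10^-1.
The second band gives digit 4 of the significand, and 4 is yellow.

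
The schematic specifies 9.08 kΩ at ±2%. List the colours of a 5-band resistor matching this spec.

white, black, grey, brown, red

9080 Ω = 908 × 10^1.
9 → white
0 → black
8 → grey
Multiplier 10^1 → brown.
±2% tolerance → red.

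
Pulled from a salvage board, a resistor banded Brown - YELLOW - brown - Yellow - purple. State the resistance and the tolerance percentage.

Brown → 1 (first significant figure)
Yellow → 4 (second significant figure)
Brown → 1 (third significant figure)
Yellow → ×10^4 multiplier
Violet → ±0.1% tolerance
141 × 10000 = 1410000 Ω

1410000 Ω ±0.1%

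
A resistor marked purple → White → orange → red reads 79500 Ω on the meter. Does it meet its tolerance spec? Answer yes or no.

yes

Violet → 7 (first significant figure)
White → 9 (second significant figure)
Orange → ×10^3 multiplier
Red → ±2% tolerance
79 × 1000 = 79000 Ω
Allowed range: 77420 Ω to 80580 Ω.
79500 Ω lies inside that range.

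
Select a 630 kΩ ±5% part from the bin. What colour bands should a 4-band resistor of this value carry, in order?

blue, orange, yellow, gold

630000 Ω = 63 × 10^4.
6 → blue
3 → orange
Multiplier 10^4 → yellow.
±5% tolerance → gold.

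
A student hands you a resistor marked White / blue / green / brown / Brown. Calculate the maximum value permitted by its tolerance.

9746.5 Ω

White → 9 (first significant figure)
Blue → 6 (second significant figure)
Green → 5 (third significant figure)
Brown → ×10 multiplier
Brown → ±1% tolerance
965 × 10 = 9650 Ω
Maximum = 9650 × (1 + 1/100) = 9746.5 Ω.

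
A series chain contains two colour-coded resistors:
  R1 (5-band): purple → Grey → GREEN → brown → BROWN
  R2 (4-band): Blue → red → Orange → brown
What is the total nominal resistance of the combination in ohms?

R1: violet, grey, green → 785; brown ×10 → 7850 Ω.
R2: blue, red → 62; orange ×10^3 → 62000 Ω.
Series: 7850 + 62000 = 69850 Ω.

69850 Ω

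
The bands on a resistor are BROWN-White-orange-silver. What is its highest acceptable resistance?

Brown → 1 (first significant figure)
White → 9 (second significant figure)
Orange → ×10^3 multiplier
Silver → ±10% tolerance
19 × 1000 = 19000 Ω
Highest = 19000 × (1 + 10/100) = 20900 Ω.

20900 Ω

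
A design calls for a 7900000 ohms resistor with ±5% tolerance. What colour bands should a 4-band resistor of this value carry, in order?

violet, white, green, gold

7900000 Ω = 79 × 10^5.
7 → violet
9 → white
Multiplier 10^5 → green.
±5% tolerance → gold.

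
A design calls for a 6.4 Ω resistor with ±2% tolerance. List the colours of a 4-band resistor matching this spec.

blue, yellow, gold, red

6.4 Ω = 64 × 10^-1.
6 → blue
4 → yellow
Multiplier 10^-1 → gold.
±2% tolerance → red.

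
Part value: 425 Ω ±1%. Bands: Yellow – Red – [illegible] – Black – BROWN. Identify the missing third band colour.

green

425 Ω = 425 × 10^0.
The third band gives digit 5 of the significand, and 5 is green.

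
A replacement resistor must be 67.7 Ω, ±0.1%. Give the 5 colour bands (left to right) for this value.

67.7 Ω = 677 × 10^-1.
6 → blue
7 → violet
7 → violet
Multiplier 10^-1 → gold.
±0.1% tolerance → violet.

blue, violet, violet, gold, violet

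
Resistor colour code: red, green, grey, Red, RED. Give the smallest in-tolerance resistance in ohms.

25284 Ω

Red → 2 (first significant figure)
Green → 5 (second significant figure)
Grey → 8 (third significant figure)
Red → ×10^2 multiplier
Red → ±2% tolerance
258 × 100 = 25800 Ω
Smallest = 25800 × (1 − 2/100) = 25284 Ω.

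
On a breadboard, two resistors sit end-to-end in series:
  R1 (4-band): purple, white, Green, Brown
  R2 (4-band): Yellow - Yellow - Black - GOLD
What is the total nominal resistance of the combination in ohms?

7900044 Ω

R1: violet, white → 79; green ×10^5 → 7900000 Ω.
R2: yellow, yellow → 44; black ×1 → 44 Ω.
Series: 7900000 + 44 = 7900044 Ω.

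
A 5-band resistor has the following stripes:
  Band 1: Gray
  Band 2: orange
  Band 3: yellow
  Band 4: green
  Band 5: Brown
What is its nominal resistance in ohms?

83400000 Ω

Grey → 8 (first significant figure)
Orange → 3 (second significant figure)
Yellow → 4 (third significant figure)
Green → ×10^5 multiplier
834 × 100000 = 83400000 Ω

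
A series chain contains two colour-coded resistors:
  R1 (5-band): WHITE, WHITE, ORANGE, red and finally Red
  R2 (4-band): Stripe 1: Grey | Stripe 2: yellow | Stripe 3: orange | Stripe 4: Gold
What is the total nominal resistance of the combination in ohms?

183300 Ω

R1: white, white, orange → 993; red ×10^2 → 99300 Ω.
R2: grey, yellow → 84; orange ×10^3 → 84000 Ω.
Series: 99300 + 84000 = 183300 Ω.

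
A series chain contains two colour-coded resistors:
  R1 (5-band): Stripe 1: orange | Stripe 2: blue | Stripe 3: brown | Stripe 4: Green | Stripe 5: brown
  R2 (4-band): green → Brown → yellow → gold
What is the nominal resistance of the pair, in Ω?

36610000 Ω

R1: orange, blue, brown → 361; green ×10^5 → 36100000 Ω.
R2: green, brown → 51; yellow ×10^4 → 510000 Ω.
Series: 36100000 + 510000 = 36610000 Ω.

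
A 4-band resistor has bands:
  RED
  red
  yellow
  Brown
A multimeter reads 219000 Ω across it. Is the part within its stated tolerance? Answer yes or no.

Red → 2 (first significant figure)
Red → 2 (second significant figure)
Yellow → ×10^4 multiplier
Brown → ±1% tolerance
22 × 10000 = 220000 Ω
Allowed range: 217800 Ω to 222200 Ω.
219000 Ω lies inside that range.

yes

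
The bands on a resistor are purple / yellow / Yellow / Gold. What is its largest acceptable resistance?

777000 Ω

Violet → 7 (first significant figure)
Yellow → 4 (second significant figure)
Yellow → ×10^4 multiplier
Gold → ±5% tolerance
74 × 10000 = 740000 Ω
Largest = 740000 × (1 + 5/100) = 777000 Ω.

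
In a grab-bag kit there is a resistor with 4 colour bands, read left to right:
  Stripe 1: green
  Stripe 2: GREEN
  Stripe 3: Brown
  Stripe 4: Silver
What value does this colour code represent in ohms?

Green → 5 (first significant figure)
Green → 5 (second significant figure)
Brown → ×10 multiplier
55 × 10 = 550 Ω

550 Ω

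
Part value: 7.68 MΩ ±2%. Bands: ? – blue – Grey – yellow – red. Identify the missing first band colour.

7680000 Ω = 768 × 10^4.
The first band gives digit 7 of the significand, and 7 is violet.

violet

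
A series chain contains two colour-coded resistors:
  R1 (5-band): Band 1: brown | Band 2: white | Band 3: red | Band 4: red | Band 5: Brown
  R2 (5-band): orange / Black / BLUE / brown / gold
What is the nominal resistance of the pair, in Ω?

R1: brown, white, red → 192; red ×10^2 → 19200 Ω.
R2: orange, black, blue → 306; brown ×10 → 3060 Ω.
Series: 19200 + 3060 = 22260 Ω.

22260 Ω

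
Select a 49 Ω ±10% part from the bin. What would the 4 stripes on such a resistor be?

yellow, white, black, silver

49 Ω = 49 × 10^0.
4 → yellow
9 → white
Multiplier 10^0 → black.
±10% tolerance → silver.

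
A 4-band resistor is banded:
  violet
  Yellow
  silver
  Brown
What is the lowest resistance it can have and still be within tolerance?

Violet → 7 (first significant figure)
Yellow → 4 (second significant figure)
Silver → ×0.01 multiplier
Brown → ±1% tolerance
74 × 0.01 = 0.74 Ω
Lowest = 0.74 × (1 − 1/100) = 0.7326 Ω.

0.7326 Ω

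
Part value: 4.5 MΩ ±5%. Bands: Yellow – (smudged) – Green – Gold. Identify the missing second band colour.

green

4500000 Ω = 45 × 10^5.
The second band gives digit 5 of the significand, and 5 is green.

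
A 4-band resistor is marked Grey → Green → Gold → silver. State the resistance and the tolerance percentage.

Grey → 8 (first significant figure)
Green → 5 (second significant figure)
Gold → ×0.1 multiplier
Silver → ±10% tolerance
85 × 0.1 = 8.5 Ω

8.5 Ω ±10%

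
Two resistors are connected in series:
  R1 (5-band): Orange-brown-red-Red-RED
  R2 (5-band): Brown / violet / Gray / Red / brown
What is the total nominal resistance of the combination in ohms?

49000 Ω

R1: orange, brown, red → 312; red ×10^2 → 31200 Ω.
R2: brown, violet, grey → 178; red ×10^2 → 17800 Ω.
Series: 31200 + 17800 = 49000 Ω.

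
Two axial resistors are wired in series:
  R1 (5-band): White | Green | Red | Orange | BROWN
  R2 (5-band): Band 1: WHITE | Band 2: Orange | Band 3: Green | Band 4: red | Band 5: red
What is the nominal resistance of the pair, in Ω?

1045500 Ω

R1: white, green, red → 952; orange ×10^3 → 952000 Ω.
R2: white, orange, green → 935; red ×10^2 → 93500 Ω.
Series: 952000 + 93500 = 1045500 Ω.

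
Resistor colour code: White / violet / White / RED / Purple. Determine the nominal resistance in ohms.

White → 9 (first significant figure)
Violet → 7 (second significant figure)
White → 9 (third significant figure)
Red → ×10^2 multiplier
979 × 100 = 97900 Ω

97900 Ω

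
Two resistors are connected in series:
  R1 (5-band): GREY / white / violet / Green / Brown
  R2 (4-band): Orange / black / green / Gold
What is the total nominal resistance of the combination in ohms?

R1: grey, white, violet → 897; green ×10^5 → 89700000 Ω.
R2: orange, black → 30; green ×10^5 → 3000000 Ω.
Series: 89700000 + 3000000 = 92700000 Ω.

92700000 Ω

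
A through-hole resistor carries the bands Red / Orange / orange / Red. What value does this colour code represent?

Red → 2 (first significant figure)
Orange → 3 (second significant figure)
Orange → ×10^3 multiplier
23 × 1000 = 23000 Ω

23000 Ω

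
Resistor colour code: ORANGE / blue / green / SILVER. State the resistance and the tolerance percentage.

Orange → 3 (first significant figure)
Blue → 6 (second significant figure)
Green → ×10^5 multiplier
Silver → ±10% tolerance
36 × 100000 = 3600000 Ω

3600000 Ω ±10%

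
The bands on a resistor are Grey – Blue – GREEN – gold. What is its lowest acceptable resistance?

8170000 Ω

Grey → 8 (first significant figure)
Blue → 6 (second significant figure)
Green → ×10^5 multiplier
Gold → ±5% tolerance
86 × 100000 = 8600000 Ω
Lowest = 8600000 × (1 − 5/100) = 8170000 Ω.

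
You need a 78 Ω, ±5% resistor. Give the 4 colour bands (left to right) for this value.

78 Ω = 78 × 10^0.
7 → violet
8 → grey
Multiplier 10^0 → black.
±5% tolerance → gold.

violet, grey, black, gold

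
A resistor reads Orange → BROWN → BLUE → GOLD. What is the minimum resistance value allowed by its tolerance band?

29450000 Ω

Orange → 3 (first significant figure)
Brown → 1 (second significant figure)
Blue → ×10^6 multiplier
Gold → ±5% tolerance
31 × 1000000 = 31000000 Ω
Minimum = 31000000 × (1 − 5/100) = 29450000 Ω.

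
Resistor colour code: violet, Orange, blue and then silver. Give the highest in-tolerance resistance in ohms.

Violet → 7 (first significant figure)
Orange → 3 (second significant figure)
Blue → ×10^6 multiplier
Silver → ±10% tolerance
73 × 1000000 = 73000000 Ω
Highest = 73000000 × (1 + 10/100) = 80300000 Ω.

80300000 Ω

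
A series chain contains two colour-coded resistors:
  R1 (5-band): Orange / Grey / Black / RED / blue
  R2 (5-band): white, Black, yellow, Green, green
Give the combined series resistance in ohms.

90438000 Ω

R1: orange, grey, black → 380; red ×10^2 → 38000 Ω.
R2: white, black, yellow → 904; green ×10^5 → 90400000 Ω.
Series: 38000 + 90400000 = 90438000 Ω.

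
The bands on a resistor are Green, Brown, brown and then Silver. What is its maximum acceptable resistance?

561 Ω

Green → 5 (first significant figure)
Brown → 1 (second significant figure)
Brown → ×10 multiplier
Silver → ±10% tolerance
51 × 10 = 510 Ω
Maximum = 510 × (1 + 10/100) = 561 Ω.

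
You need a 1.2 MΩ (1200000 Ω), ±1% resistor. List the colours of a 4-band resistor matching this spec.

1200000 Ω = 12 × 10^5.
1 → brown
2 → red
Multiplier 10^5 → green.
±1% tolerance → brown.

brown, red, green, brown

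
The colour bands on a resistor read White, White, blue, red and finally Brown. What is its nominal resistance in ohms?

White → 9 (first significant figure)
White → 9 (second significant figure)
Blue → 6 (third significant figure)
Red → ×10^2 multiplier
996 × 100 = 99600 Ω

99600 Ω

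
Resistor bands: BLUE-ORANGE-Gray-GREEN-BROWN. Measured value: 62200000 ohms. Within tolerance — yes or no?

no

Blue → 6 (first significant figure)
Orange → 3 (second significant figure)
Grey → 8 (third significant figure)
Green → ×10^5 multiplier
Brown → ±1% tolerance
638 × 100000 = 63800000 Ω
Allowed range: 63162000 Ω to 64438000 Ω.
62200000 ohms lies outside that range.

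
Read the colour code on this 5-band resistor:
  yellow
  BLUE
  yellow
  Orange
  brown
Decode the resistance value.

464000 Ω

Yellow → 4 (first significant figure)
Blue → 6 (second significant figure)
Yellow → 4 (third significant figure)
Orange → ×10^3 multiplier
464 × 1000 = 464000 Ω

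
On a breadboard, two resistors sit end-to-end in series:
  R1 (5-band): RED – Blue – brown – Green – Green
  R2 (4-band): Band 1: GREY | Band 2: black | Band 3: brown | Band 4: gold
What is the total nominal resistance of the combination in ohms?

R1: red, blue, brown → 261; green ×10^5 → 26100000 Ω.
R2: grey, black → 80; brown ×10 → 800 Ω.
Series: 26100000 + 800 = 26100800 Ω.

26100800 Ω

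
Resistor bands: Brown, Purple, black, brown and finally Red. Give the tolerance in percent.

The last band, red, is the tolerance band.
Red corresponds to ±2%.

±2%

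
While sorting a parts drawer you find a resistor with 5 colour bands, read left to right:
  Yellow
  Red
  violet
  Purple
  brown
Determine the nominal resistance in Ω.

4270000000 Ω

Yellow → 4 (first significant figure)
Red → 2 (second significant figure)
Violet → 7 (third significant figure)
Violet → ×10^7 multiplier
427 × 10000000 = 4270000000 Ω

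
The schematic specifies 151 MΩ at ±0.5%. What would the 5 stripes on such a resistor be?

151000000 Ω = 151 × 10^6.
1 → brown
5 → green
1 → brown
Multiplier 10^6 → blue.
±0.5% tolerance → green.

brown, green, brown, blue, green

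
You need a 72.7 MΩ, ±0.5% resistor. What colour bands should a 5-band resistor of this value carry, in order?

72700000 Ω = 727 × 10^5.
7 → violet
2 → red
7 → violet
Multiplier 10^5 → green.
±0.5% tolerance → green.

violet, red, violet, green, green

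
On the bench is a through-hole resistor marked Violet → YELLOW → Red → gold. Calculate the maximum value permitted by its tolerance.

7770 Ω

Violet → 7 (first significant figure)
Yellow → 4 (second significant figure)
Red → ×10^2 multiplier
Gold → ±5% tolerance
74 × 100 = 7400 Ω
Maximum = 7400 × (1 + 5/100) = 7770 Ω.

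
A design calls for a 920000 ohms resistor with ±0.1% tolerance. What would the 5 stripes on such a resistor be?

920000 Ω = 920 × 10^3.
9 → white
2 → red
0 → black
Multiplier 10^3 → orange.
±0.1% tolerance → violet.

white, red, black, orange, violet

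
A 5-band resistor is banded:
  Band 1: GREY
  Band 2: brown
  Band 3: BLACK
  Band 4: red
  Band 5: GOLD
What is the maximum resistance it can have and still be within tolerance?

85050 Ω

Grey → 8 (first significant figure)
Brown → 1 (second significant figure)
Black → 0 (third significant figure)
Red → ×10^2 multiplier
Gold → ±5% tolerance
810 × 100 = 81000 Ω
Maximum = 81000 × (1 + 5/100) = 85050 Ω.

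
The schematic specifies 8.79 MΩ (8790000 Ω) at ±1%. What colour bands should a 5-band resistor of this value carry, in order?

grey, violet, white, yellow, brown

8790000 Ω = 879 × 10^4.
8 → grey
7 → violet
9 → white
Multiplier 10^4 → yellow.
±1% tolerance → brown.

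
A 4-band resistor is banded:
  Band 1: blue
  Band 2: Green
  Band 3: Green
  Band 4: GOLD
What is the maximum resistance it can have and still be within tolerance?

Blue → 6 (first significant figure)
Green → 5 (second significant figure)
Green → ×10^5 multiplier
Gold → ±5% tolerance
65 × 100000 = 6500000 Ω
Maximum = 6500000 × (1 + 5/100) = 6825000 Ω.

6825000 Ω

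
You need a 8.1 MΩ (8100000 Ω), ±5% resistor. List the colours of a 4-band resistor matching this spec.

grey, brown, green, gold

8100000 Ω = 81 × 10^5.
8 → grey
1 → brown
Multiplier 10^5 → green.
±5% tolerance → gold.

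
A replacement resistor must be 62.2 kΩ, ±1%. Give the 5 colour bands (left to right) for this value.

blue, red, red, red, brown

62200 Ω = 622 × 10^2.
6 → blue
2 → red
2 → red
Multiplier 10^2 → red.
±1% tolerance → brown.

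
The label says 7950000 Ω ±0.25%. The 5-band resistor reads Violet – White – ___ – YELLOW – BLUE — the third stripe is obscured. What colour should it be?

7950000 Ω = 795 × 10^4.
The third band gives digit 5 of the significand, and 5 is green.

green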